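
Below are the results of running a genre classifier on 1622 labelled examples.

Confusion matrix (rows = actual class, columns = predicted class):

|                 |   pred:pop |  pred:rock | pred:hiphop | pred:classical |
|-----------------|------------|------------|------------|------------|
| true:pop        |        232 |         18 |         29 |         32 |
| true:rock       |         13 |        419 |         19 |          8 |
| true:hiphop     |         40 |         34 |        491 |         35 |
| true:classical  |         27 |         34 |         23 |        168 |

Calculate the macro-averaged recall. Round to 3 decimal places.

0.786

Per-class recall (TP/(TP+FN)):
  pop: TP=232, FN=18+29+32=79 → 232/311 = 0.7460
  rock: TP=419, FN=13+19+8=40 → 419/459 = 0.9129
  hiphop: TP=491, FN=40+34+35=109 → 491/600 = 0.8183
  classical: TP=168, FN=27+34+23=84 → 168/252 = 0.6667
Macro-recall = mean = (0.7460 + 0.9129 + 0.8183 + 0.6667) / 4 = 0.786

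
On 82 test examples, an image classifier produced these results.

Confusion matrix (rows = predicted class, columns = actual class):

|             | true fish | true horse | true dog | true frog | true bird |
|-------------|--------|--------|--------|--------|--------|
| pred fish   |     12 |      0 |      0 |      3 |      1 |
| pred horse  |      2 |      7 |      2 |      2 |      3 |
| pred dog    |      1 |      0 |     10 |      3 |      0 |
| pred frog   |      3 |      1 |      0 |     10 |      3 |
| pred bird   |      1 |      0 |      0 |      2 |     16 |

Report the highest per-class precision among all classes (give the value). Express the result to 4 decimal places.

0.8421

Per-class precision (TP/(TP+FP)):
  fish: TP=12, FP=0+0+3+1=4 → 12/16 = 0.75000
  horse: TP=7, FP=2+2+2+3=9 → 7/16 = 0.43750
  dog: TP=10, FP=1+0+3+0=4 → 10/14 = 0.71429
  frog: TP=10, FP=3+1+0+3=7 → 10/17 = 0.58824
  bird: TP=16, FP=1+0+0+2=3 → 16/19 = 0.84211
Highest is class 'bird' with precision = 0.8421.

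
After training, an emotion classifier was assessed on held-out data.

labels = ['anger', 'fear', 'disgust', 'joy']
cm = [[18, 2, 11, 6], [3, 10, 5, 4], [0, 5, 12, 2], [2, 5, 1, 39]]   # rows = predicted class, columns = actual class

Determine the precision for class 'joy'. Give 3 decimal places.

0.830

Treat 'joy' as positive and all other classes as negative.
precision = TP/(TP+FP).
joy: TP=39, FP=2+5+1=8 → 39/47 = 0.8298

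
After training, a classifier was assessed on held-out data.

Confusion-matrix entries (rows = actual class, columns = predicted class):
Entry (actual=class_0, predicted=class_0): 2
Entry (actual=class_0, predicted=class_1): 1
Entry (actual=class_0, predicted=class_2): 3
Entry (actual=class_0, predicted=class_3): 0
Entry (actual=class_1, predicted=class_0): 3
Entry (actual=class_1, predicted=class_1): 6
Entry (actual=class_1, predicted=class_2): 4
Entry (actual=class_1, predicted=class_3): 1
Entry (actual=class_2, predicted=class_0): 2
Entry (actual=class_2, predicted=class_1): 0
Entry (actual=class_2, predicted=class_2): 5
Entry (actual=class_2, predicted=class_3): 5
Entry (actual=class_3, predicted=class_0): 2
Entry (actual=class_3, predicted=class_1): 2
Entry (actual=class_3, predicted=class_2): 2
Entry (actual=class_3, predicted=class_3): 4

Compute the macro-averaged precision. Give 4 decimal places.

0.4115

Per-class precision (TP/(TP+FP)):
  class_0: TP=2, FP=3+2+2=7 → 2/9 = 0.22222
  class_1: TP=6, FP=1+0+2=3 → 6/9 = 0.66667
  class_2: TP=5, FP=3+4+2=9 → 5/14 = 0.35714
  class_3: TP=4, FP=0+1+5=6 → 4/10 = 0.40000
Macro-precision = mean = (0.22222 + 0.66667 + 0.35714 + 0.40000) / 4 = 0.4115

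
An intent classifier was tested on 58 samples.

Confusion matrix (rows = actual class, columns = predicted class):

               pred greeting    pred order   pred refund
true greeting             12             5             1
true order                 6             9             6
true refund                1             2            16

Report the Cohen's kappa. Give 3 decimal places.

0.458

Observed agreement pₒ = trace/N = 37/58 = 0.6379
Expected agreement pₑ = Σ (rowᵢ·colᵢ)/N² = (18·19 + 21·16 + 19·23)/58² = 0.3315
κ = (pₒ − pₑ)/(1 − pₑ) = (0.6379 − 0.3315)/(1 − 0.3315) = 0.458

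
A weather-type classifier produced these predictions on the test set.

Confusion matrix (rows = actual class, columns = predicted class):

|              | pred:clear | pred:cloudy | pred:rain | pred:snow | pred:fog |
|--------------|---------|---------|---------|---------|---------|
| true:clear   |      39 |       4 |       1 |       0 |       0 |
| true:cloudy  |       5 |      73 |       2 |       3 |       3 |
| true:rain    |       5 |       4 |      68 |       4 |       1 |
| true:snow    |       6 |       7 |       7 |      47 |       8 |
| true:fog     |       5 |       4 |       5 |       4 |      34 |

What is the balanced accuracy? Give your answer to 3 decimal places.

0.769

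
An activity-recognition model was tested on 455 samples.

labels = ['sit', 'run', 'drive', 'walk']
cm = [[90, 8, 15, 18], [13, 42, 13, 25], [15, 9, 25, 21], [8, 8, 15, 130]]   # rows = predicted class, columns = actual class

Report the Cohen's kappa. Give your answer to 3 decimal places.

0.485

Observed agreement pₒ = trace/N = 287/455 = 0.6308
Expected agreement pₑ = Σ (rowᵢ·colᵢ)/N² = (126·131 + 67·93 + 68·70 + 194·161)/455² = 0.2837
κ = (pₒ − pₑ)/(1 − pₑ) = (0.6308 − 0.2837)/(1 − 0.2837) = 0.485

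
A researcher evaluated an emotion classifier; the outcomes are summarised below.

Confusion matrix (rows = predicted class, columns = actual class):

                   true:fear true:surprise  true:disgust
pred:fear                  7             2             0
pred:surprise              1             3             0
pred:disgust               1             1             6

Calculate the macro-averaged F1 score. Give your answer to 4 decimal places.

Per-class F1 score (2·TP/(2·TP+FP+FN)):
  fear: TP=7, FP=2+0=2, FN=1+1=2 → 14/18 = 0.77778
  surprise: TP=3, FP=1+0=1, FN=2+1=3 → 6/10 = 0.60000
  disgust: TP=6, FP=1+1=2, FN=0+0=0 → 12/14 = 0.85714
Macro-F1 score = mean = (0.77778 + 0.60000 + 0.85714) / 3 = 0.7450

0.7450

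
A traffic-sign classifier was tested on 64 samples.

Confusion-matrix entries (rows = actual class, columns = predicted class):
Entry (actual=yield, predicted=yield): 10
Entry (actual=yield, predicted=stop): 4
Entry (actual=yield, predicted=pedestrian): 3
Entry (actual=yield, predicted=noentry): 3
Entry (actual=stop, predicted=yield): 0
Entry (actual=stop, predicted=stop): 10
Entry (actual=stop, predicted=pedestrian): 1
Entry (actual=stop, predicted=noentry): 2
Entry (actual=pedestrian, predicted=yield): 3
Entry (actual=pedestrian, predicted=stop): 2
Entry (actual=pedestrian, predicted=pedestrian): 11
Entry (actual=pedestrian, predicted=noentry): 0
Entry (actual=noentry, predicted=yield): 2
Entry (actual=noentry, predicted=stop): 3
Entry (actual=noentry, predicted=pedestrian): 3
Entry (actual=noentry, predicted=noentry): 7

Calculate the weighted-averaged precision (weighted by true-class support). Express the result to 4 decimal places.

Per-class precision (TP/(TP+FP)):
  yield: TP=10, FP=0+3+2=5 → 10/15 = 0.66667
  stop: TP=10, FP=4+2+3=9 → 10/19 = 0.52632
  pedestrian: TP=11, FP=3+1+3=7 → 11/18 = 0.61111
  noentry: TP=7, FP=3+2+0=5 → 7/12 = 0.58333
Weighted-precision = Σ (supportᵢ/N)·precisionᵢ with N=64: (20/64)·0.66667 + (13/64)·0.52632 + (16/64)·0.61111 + (15/64)·0.58333 = 0.6047

0.6047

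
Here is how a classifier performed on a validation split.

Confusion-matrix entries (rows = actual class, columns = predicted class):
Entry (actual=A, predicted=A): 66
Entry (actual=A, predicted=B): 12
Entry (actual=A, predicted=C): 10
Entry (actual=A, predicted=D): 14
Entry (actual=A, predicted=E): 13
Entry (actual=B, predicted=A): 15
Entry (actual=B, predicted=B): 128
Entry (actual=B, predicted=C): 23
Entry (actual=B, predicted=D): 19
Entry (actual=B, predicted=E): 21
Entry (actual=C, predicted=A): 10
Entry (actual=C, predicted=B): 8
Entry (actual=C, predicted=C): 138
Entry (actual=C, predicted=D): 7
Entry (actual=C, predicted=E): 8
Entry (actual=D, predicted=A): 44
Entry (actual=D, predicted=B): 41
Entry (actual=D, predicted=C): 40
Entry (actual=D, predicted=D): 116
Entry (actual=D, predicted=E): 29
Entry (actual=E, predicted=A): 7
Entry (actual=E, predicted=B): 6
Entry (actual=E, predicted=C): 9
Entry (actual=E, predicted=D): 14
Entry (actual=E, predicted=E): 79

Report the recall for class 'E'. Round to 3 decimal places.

0.687

Take TP from the diagonal, FP from the rest of the 'E' prediction marginal, FN from the rest of the 'E' actual marginal.
recall = TP/(TP+FN).
E: TP=79, FN=7+6+9+14=36 → 79/115 = 0.6870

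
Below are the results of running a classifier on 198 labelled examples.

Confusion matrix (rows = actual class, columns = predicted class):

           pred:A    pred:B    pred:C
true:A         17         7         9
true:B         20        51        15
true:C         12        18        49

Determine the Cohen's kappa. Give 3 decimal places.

0.366

Observed agreement pₒ = trace/N = 117/198 = 0.5909
Expected agreement pₑ = Σ (rowᵢ·colᵢ)/N² = (33·49 + 86·76 + 79·73)/198² = 0.3551
κ = (pₒ − pₑ)/(1 − pₑ) = (0.5909 − 0.3551)/(1 − 0.3551) = 0.366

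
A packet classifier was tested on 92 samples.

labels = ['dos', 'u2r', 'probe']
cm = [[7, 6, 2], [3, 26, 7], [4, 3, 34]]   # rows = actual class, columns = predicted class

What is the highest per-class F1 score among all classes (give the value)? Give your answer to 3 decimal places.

Per-class F1 score (2·TP/(2·TP+FP+FN)):
  dos: TP=7, FP=3+4=7, FN=6+2=8 → 14/29 = 0.4828
  u2r: TP=26, FP=6+3=9, FN=3+7=10 → 52/71 = 0.7324
  probe: TP=34, FP=2+7=9, FN=4+3=7 → 68/84 = 0.8095
Highest is class 'probe' with F1 score = 0.810.

0.810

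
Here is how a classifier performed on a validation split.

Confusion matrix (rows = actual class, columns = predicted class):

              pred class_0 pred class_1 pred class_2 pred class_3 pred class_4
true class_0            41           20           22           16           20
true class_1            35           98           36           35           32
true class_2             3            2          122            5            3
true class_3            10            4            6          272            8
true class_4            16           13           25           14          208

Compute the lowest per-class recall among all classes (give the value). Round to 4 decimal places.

0.3445

Per-class recall (TP/(TP+FN)):
  class_0: TP=41, FN=20+22+16+20=78 → 41/119 = 0.34454
  class_1: TP=98, FN=35+36+35+32=138 → 98/236 = 0.41525
  class_2: TP=122, FN=3+2+5+3=13 → 122/135 = 0.90370
  class_3: TP=272, FN=10+4+6+8=28 → 272/300 = 0.90667
  class_4: TP=208, FN=16+13+25+14=68 → 208/276 = 0.75362
Lowest is class 'class_0' with recall = 0.3445.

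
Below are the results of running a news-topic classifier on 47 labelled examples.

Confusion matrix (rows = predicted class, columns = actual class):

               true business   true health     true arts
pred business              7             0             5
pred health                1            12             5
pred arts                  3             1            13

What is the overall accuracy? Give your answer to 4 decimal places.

Accuracy = trace / total = (7+12+13=32) / 47 = 32/47 = 0.6809

0.6809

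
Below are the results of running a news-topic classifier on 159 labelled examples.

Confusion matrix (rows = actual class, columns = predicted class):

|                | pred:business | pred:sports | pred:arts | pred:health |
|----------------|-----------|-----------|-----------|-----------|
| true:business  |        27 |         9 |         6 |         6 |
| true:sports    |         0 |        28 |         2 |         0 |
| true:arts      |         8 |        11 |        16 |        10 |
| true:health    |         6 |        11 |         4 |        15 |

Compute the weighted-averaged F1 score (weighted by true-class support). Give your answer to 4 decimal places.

0.5273

Per-class F1 score (2·TP/(2·TP+FP+FN)):
  business: TP=27, FP=0+8+6=14, FN=9+6+6=21 → 54/89 = 0.60674
  sports: TP=28, FP=9+11+11=31, FN=0+2+0=2 → 56/89 = 0.62921
  arts: TP=16, FP=6+2+4=12, FN=8+11+10=29 → 32/73 = 0.43836
  health: TP=15, FP=6+0+10=16, FN=6+11+4=21 → 30/67 = 0.44776
Weighted-F1 score = Σ (supportᵢ/N)·F1 scoreᵢ with N=159: (48/159)·0.60674 + (30/159)·0.62921 + (45/159)·0.43836 + (36/159)·0.44776 = 0.5273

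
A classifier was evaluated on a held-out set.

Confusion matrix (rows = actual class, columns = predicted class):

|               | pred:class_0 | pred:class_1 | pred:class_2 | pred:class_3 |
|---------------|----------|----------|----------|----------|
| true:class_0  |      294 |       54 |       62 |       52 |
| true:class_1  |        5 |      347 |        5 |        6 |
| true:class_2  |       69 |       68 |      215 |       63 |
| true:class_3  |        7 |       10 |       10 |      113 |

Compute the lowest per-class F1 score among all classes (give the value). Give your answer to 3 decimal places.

0.604

Per-class F1 score (2·TP/(2·TP+FP+FN)):
  class_0: TP=294, FP=5+69+7=81, FN=54+62+52=168 → 588/837 = 0.7025
  class_1: TP=347, FP=54+68+10=132, FN=5+5+6=16 → 694/842 = 0.8242
  class_2: TP=215, FP=62+5+10=77, FN=69+68+63=200 → 430/707 = 0.6082
  class_3: TP=113, FP=52+6+63=121, FN=7+10+10=27 → 226/374 = 0.6043
Lowest is class 'class_3' with F1 score = 0.604.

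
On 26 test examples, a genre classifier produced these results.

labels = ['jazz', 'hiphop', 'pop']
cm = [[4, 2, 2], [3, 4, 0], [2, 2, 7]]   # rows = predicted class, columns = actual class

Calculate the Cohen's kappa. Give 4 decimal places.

Observed agreement pₒ = trace/N = 15/26 = 0.57692
Expected agreement pₑ = Σ (rowᵢ·colᵢ)/N² = (9·8 + 8·7 + 9·11)/26² = 0.33580
κ = (pₒ − pₑ)/(1 − pₑ) = (0.57692 − 0.33580)/(1 − 0.33580) = 0.3630

0.3630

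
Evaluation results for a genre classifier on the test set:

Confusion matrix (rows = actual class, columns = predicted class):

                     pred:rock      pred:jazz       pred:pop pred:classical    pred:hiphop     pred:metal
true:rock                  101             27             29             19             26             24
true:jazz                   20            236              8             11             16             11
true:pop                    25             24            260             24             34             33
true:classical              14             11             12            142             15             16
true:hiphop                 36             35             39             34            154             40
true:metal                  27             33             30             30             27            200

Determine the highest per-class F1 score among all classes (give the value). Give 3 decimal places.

Per-class F1 score (2·TP/(2·TP+FP+FN)):
  rock: TP=101, FP=20+25+14+36+27=122, FN=27+29+19+26+24=125 → 202/449 = 0.4499
  jazz: TP=236, FP=27+24+11+35+33=130, FN=20+8+11+16+11=66 → 472/668 = 0.7066
  pop: TP=260, FP=29+8+12+39+30=118, FN=25+24+24+34+33=140 → 520/778 = 0.6684
  classical: TP=142, FP=19+11+24+34+30=118, FN=14+11+12+15+16=68 → 284/470 = 0.6043
  hiphop: TP=154, FP=26+16+34+15+27=118, FN=36+35+39+34+40=184 → 308/610 = 0.5049
  metal: TP=200, FP=24+11+33+16+40=124, FN=27+33+30+30+27=147 → 400/671 = 0.5961
Highest is class 'jazz' with F1 score = 0.707.

0.707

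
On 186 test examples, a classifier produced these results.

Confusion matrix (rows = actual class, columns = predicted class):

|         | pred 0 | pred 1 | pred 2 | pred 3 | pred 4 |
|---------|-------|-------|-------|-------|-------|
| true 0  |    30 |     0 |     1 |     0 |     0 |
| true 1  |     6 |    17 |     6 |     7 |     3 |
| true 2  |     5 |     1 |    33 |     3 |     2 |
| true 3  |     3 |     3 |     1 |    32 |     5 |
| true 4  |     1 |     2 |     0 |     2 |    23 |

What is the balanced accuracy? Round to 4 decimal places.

Balanced accuracy = mean of per-class recall.
  0: recall = 30/31 = 0.96774
  1: recall = 17/39 = 0.43590
  2: recall = 33/44 = 0.75000
  3: recall = 32/44 = 0.72727
  4: recall = 23/28 = 0.82143
Mean = (0.96774 + 0.43590 + 0.75000 + 0.72727 + 0.82143) / 5 = 0.7405

0.7405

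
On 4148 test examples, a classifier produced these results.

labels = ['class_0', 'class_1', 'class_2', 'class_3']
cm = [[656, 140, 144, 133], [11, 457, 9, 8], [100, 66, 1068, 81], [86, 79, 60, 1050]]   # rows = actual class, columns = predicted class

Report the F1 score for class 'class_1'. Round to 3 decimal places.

0.745

Treat 'class_1' as positive and all other classes as negative.
F1 score = 2·TP/(2·TP+FP+FN).
class_1: TP=457, FP=140+66+79=285, FN=11+9+8=28 → 914/1227 = 0.7449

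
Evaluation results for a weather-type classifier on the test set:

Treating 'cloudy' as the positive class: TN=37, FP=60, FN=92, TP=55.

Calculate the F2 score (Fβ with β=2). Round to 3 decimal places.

0.391

Fβ = (1+β²)·TP / ((1+β²)·TP + β²·FN + FP), with β²=4
= 5·55 / (5·55 + 4·92 + 60) = 0.391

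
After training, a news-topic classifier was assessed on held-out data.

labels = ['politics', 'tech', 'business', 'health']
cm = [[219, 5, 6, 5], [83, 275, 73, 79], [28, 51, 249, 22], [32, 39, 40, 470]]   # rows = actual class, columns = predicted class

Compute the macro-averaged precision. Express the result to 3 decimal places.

0.710

Per-class precision (TP/(TP+FP)):
  politics: TP=219, FP=83+28+32=143 → 219/362 = 0.6050
  tech: TP=275, FP=5+51+39=95 → 275/370 = 0.7432
  business: TP=249, FP=6+73+40=119 → 249/368 = 0.6766
  health: TP=470, FP=5+79+22=106 → 470/576 = 0.8160
Macro-precision = mean = (0.6050 + 0.7432 + 0.6766 + 0.8160) / 4 = 0.710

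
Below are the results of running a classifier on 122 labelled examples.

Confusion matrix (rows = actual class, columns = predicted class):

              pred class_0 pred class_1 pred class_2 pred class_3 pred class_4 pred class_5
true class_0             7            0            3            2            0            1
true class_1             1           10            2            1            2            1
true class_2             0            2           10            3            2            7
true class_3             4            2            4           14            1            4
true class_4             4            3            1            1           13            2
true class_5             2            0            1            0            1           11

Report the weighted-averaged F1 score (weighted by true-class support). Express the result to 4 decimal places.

0.5356

Per-class F1 score (2·TP/(2·TP+FP+FN)):
  class_0: TP=7, FP=1+0+4+4+2=11, FN=0+3+2+0+1=6 → 14/31 = 0.45161
  class_1: TP=10, FP=0+2+2+3+0=7, FN=1+2+1+2+1=7 → 20/34 = 0.58824
  class_2: TP=10, FP=3+2+4+1+1=11, FN=0+2+3+2+7=14 → 20/45 = 0.44444
  class_3: TP=14, FP=2+1+3+1+0=7, FN=4+2+4+1+4=15 → 28/50 = 0.56000
  class_4: TP=13, FP=0+2+2+1+1=6, FN=4+3+1+1+2=11 → 26/43 = 0.60465
  class_5: TP=11, FP=1+1+7+4+2=15, FN=2+0+1+0+1=4 → 22/41 = 0.53659
Weighted-F1 score = Σ (supportᵢ/N)·F1 scoreᵢ with N=122: (13/122)·0.45161 + (17/122)·0.58824 + (24/122)·0.44444 + (29/122)·0.56000 + (24/122)·0.60465 + (15/122)·0.53659 = 0.5356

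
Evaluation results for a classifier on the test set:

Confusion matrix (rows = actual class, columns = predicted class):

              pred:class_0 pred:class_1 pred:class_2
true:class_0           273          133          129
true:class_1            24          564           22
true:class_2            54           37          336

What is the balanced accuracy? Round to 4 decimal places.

Balanced accuracy = mean of per-class recall.
  class_0: recall = 273/535 = 0.51028
  class_1: recall = 564/610 = 0.92459
  class_2: recall = 336/427 = 0.78689
Mean = (0.51028 + 0.92459 + 0.78689) / 3 = 0.7406

0.7406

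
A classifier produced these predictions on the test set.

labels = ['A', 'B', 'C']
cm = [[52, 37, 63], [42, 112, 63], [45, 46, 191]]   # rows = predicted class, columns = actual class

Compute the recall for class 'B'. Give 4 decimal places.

One-vs-rest for 'B': TP = diagonal; FP = other classes predicted 'B'; FN = 'B' predicted as other.
recall = TP/(TP+FN).
B: TP=112, FN=37+46=83 → 112/195 = 0.57436

0.5744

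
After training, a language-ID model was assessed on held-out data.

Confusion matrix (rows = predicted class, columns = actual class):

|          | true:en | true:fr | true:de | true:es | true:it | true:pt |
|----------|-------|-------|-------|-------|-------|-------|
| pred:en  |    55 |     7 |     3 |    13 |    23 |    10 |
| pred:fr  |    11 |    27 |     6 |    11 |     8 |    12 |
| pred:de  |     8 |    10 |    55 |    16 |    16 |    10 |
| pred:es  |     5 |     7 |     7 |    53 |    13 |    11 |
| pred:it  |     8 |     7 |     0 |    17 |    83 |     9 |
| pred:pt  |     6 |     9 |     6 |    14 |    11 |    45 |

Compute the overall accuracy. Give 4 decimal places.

Accuracy = trace / total = (55+27+55+53+83+45=318) / 612 = 318/612 = 0.5196

0.5196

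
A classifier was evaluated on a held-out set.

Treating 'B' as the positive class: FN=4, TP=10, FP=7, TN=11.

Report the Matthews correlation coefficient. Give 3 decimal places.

MCC = (TP·TN − FP·FN) / √((TP+FP)(TP+FN)(TN+FP)(TN+FN))
Numerator = 10·11 − 7·4 = 82
Denominator = √(17·14·18·15) = √64260 = 253.4956
MCC = 82 / 253.4956 = 0.323

0.323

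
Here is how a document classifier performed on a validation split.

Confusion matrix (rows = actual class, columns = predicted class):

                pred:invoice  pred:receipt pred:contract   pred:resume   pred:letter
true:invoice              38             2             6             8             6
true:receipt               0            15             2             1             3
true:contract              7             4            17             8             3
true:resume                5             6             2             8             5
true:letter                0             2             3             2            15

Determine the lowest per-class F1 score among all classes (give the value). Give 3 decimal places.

Per-class F1 score (2·TP/(2·TP+FP+FN)):
  invoice: TP=38, FP=0+7+5+0=12, FN=2+6+8+6=22 → 76/110 = 0.6909
  receipt: TP=15, FP=2+4+6+2=14, FN=0+2+1+3=6 → 30/50 = 0.6000
  contract: TP=17, FP=6+2+2+3=13, FN=7+4+8+3=22 → 34/69 = 0.4928
  resume: TP=8, FP=8+1+8+2=19, FN=5+6+2+5=18 → 16/53 = 0.3019
  letter: TP=15, FP=6+3+3+5=17, FN=0+2+3+2=7 → 30/54 = 0.5556
Lowest is class 'resume' with F1 score = 0.302.

0.302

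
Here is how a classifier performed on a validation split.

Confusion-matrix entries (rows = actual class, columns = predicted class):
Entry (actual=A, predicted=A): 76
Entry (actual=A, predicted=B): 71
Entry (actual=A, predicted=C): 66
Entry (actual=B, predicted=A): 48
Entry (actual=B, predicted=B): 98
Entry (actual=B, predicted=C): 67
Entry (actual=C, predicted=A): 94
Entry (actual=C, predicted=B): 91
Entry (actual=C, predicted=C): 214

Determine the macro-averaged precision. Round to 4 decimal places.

Per-class precision (TP/(TP+FP)):
  A: TP=76, FP=48+94=142 → 76/218 = 0.34862
  B: TP=98, FP=71+91=162 → 98/260 = 0.37692
  C: TP=214, FP=66+67=133 → 214/347 = 0.61671
Macro-precision = mean = (0.34862 + 0.37692 + 0.61671) / 3 = 0.4474

0.4474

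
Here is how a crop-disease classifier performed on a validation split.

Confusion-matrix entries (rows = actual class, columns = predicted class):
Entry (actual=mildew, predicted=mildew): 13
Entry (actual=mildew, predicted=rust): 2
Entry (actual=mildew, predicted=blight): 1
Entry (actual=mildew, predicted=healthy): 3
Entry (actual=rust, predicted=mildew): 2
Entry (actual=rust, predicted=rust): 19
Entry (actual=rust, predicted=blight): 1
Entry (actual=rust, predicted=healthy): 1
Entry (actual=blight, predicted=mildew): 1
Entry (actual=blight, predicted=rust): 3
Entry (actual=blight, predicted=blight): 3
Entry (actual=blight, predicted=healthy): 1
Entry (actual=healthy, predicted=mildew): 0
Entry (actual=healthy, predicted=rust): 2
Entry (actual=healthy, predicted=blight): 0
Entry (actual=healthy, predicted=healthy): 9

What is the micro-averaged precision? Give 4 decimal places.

0.7213

Micro-averaging pools counts across classes: ΣTP=44, ΣFP=17, ΣFN=17.
Micro-precision = TP/(TP+FP) on pooled counts = 0.7213 (equals overall accuracy in single-label multiclass).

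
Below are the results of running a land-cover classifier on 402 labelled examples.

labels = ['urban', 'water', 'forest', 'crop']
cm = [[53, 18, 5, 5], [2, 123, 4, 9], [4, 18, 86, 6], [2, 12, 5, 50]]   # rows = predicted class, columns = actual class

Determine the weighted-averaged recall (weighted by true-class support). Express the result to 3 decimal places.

0.776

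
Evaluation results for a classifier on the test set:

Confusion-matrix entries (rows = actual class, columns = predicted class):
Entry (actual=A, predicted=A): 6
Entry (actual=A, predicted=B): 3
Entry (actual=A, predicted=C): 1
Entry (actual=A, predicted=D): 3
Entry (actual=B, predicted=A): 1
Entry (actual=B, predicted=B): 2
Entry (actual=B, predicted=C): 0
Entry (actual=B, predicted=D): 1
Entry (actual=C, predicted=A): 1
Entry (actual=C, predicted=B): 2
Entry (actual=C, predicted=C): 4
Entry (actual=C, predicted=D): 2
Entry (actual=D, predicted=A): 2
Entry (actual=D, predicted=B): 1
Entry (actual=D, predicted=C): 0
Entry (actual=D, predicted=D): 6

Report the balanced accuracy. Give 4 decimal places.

Balanced accuracy = mean of per-class recall.
  A: recall = 6/13 = 0.46154
  B: recall = 2/4 = 0.50000
  C: recall = 4/9 = 0.44444
  D: recall = 6/9 = 0.66667
Mean = (0.46154 + 0.50000 + 0.44444 + 0.66667) / 4 = 0.5182

0.5182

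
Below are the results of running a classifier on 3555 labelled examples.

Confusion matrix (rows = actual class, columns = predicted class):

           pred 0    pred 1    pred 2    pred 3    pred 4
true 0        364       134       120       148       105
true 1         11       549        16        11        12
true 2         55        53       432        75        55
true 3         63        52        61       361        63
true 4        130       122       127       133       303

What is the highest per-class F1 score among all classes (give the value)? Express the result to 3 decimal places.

0.728

Per-class F1 score (2·TP/(2·TP+FP+FN)):
  0: TP=364, FP=11+55+63+130=259, FN=134+120+148+105=507 → 728/1494 = 0.4873
  1: TP=549, FP=134+53+52+122=361, FN=11+16+11+12=50 → 1098/1509 = 0.7276
  2: TP=432, FP=120+16+61+127=324, FN=55+53+75+55=238 → 864/1426 = 0.6059
  3: TP=361, FP=148+11+75+133=367, FN=63+52+61+63=239 → 722/1328 = 0.5437
  4: TP=303, FP=105+12+55+63=235, FN=130+122+127+133=512 → 606/1353 = 0.4479
Highest is class '1' with F1 score = 0.728.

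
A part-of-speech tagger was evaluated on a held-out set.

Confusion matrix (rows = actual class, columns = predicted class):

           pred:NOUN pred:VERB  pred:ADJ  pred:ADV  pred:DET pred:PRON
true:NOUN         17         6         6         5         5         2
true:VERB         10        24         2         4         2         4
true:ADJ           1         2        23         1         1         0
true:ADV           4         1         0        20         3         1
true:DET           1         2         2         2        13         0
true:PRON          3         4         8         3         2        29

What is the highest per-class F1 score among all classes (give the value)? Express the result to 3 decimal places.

Per-class F1 score (2·TP/(2·TP+FP+FN)):
  NOUN: TP=17, FP=10+1+4+1+3=19, FN=6+6+5+5+2=24 → 34/77 = 0.4416
  VERB: TP=24, FP=6+2+1+2+4=15, FN=10+2+4+2+4=22 → 48/85 = 0.5647
  ADJ: TP=23, FP=6+2+0+2+8=18, FN=1+2+1+1+0=5 → 46/69 = 0.6667
  ADV: TP=20, FP=5+4+1+2+3=15, FN=4+1+0+3+1=9 → 40/64 = 0.6250
  DET: TP=13, FP=5+2+1+3+2=13, FN=1+2+2+2+0=7 → 26/46 = 0.5652
  PRON: TP=29, FP=2+4+0+1+0=7, FN=3+4+8+3+2=20 → 58/85 = 0.6824
Highest is class 'PRON' with F1 score = 0.682.

0.682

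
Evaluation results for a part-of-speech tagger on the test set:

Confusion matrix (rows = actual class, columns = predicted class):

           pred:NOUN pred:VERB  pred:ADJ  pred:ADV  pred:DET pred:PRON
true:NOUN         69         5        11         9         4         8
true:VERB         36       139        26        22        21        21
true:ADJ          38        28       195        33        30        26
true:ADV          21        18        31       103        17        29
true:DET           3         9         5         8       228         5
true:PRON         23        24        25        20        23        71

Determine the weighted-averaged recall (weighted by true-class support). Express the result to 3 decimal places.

0.582

Per-class recall (TP/(TP+FN)):
  NOUN: TP=69, FN=5+11+9+4+8=37 → 69/106 = 0.6509
  VERB: TP=139, FN=36+26+22+21+21=126 → 139/265 = 0.5245
  ADJ: TP=195, FN=38+28+33+30+26=155 → 195/350 = 0.5571
  ADV: TP=103, FN=21+18+31+17+29=116 → 103/219 = 0.4703
  DET: TP=228, FN=3+9+5+8+5=30 → 228/258 = 0.8837
  PRON: TP=71, FN=23+24+25+20+23=115 → 71/186 = 0.3817
Weighted-recall = Σ (supportᵢ/N)·recallᵢ with N=1384: (106/1384)·0.6509 + (265/1384)·0.5245 + (350/1384)·0.5571 + (219/1384)·0.4703 + (258/1384)·0.8837 + (186/1384)·0.3817 = 0.582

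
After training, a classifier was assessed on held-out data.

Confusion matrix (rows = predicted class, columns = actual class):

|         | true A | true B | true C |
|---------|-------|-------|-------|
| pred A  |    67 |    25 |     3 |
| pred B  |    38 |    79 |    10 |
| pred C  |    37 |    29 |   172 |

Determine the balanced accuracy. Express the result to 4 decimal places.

0.6652

Balanced accuracy = mean of per-class recall.
  A: recall = 67/142 = 0.47183
  B: recall = 79/133 = 0.59398
  C: recall = 172/185 = 0.92973
Mean = (0.47183 + 0.59398 + 0.92973) / 3 = 0.6652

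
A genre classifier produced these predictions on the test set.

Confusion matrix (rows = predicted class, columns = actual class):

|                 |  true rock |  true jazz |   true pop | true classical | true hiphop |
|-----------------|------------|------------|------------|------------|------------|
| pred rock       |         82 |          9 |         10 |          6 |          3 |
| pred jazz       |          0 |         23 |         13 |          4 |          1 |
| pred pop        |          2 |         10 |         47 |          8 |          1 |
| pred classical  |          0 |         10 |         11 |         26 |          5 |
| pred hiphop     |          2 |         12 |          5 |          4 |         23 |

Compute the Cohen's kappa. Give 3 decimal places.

0.532

Observed agreement pₒ = trace/N = 201/317 = 0.6341
Expected agreement pₑ = Σ (rowᵢ·colᵢ)/N² = (86·110 + 64·41 + 86·68 + 48·52 + 33·46)/317² = 0.2184
κ = (pₒ − pₑ)/(1 − pₑ) = (0.6341 − 0.2184)/(1 − 0.2184) = 0.532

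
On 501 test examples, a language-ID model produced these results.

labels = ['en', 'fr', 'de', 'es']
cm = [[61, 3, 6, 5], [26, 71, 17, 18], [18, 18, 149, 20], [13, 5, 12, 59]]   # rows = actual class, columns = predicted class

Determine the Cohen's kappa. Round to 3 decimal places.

Observed agreement pₒ = trace/N = 340/501 = 0.6786
Expected agreement pₑ = Σ (rowᵢ·colᵢ)/N² = (75·118 + 132·97 + 205·184 + 89·102)/501² = 0.2727
κ = (pₒ − pₑ)/(1 − pₑ) = (0.6786 − 0.2727)/(1 − 0.2727) = 0.558

0.558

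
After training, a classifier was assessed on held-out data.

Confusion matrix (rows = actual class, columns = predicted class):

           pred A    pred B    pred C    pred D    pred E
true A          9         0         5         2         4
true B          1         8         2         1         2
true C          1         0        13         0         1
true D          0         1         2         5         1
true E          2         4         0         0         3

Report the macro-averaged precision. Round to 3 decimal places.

0.559

Per-class precision (TP/(TP+FP)):
  A: TP=9, FP=1+1+0+2=4 → 9/13 = 0.6923
  B: TP=8, FP=0+0+1+4=5 → 8/13 = 0.6154
  C: TP=13, FP=5+2+2+0=9 → 13/22 = 0.5909
  D: TP=5, FP=2+1+0+0=3 → 5/8 = 0.6250
  E: TP=3, FP=4+2+1+1=8 → 3/11 = 0.2727
Macro-precision = mean = (0.6923 + 0.6154 + 0.5909 + 0.6250 + 0.2727) / 5 = 0.559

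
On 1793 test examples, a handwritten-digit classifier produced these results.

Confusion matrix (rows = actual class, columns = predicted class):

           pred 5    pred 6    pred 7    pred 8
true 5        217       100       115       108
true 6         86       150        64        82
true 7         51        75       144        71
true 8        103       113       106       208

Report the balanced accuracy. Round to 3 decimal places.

Balanced accuracy = mean of per-class recall.
  5: recall = 217/540 = 0.4019
  6: recall = 150/382 = 0.3927
  7: recall = 144/341 = 0.4223
  8: recall = 208/530 = 0.3925
Mean = (0.4019 + 0.3927 + 0.4223 + 0.3925) / 4 = 0.402

0.402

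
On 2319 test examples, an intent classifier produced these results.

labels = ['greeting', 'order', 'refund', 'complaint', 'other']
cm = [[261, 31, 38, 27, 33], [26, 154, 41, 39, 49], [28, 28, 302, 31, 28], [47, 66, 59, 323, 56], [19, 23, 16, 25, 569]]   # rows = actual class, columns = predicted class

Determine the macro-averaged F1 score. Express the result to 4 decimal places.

0.6684

Per-class F1 score (2·TP/(2·TP+FP+FN)):
  greeting: TP=261, FP=26+28+47+19=120, FN=31+38+27+33=129 → 522/771 = 0.67704
  order: TP=154, FP=31+28+66+23=148, FN=26+41+39+49=155 → 308/611 = 0.50409
  refund: TP=302, FP=38+41+59+16=154, FN=28+28+31+28=115 → 604/873 = 0.69187
  complaint: TP=323, FP=27+39+31+25=122, FN=47+66+59+56=228 → 646/996 = 0.64859
  other: TP=569, FP=33+49+28+56=166, FN=19+23+16+25=83 → 1138/1387 = 0.82048
Macro-F1 score = mean = (0.67704 + 0.50409 + 0.69187 + 0.64859 + 0.82048) / 5 = 0.6684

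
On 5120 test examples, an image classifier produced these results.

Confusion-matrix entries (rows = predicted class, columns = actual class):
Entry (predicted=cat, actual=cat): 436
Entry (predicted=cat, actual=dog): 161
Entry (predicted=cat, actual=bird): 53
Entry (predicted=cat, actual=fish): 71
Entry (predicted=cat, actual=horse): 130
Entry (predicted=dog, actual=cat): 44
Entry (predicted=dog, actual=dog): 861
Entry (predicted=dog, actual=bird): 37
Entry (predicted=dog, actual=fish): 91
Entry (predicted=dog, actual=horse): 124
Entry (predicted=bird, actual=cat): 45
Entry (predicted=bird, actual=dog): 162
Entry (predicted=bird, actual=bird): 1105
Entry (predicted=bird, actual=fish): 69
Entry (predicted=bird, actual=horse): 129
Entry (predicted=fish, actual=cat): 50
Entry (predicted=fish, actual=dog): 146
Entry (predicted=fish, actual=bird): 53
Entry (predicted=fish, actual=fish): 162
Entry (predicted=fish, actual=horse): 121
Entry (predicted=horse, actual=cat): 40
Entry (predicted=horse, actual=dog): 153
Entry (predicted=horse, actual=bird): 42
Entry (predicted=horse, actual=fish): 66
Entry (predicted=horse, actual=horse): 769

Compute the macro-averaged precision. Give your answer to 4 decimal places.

0.6023

Per-class precision (TP/(TP+FP)):
  cat: TP=436, FP=161+53+71+130=415 → 436/851 = 0.51234
  dog: TP=861, FP=44+37+91+124=296 → 861/1157 = 0.74417
  bird: TP=1105, FP=45+162+69+129=405 → 1105/1510 = 0.73179
  fish: TP=162, FP=50+146+53+121=370 → 162/532 = 0.30451
  horse: TP=769, FP=40+153+42+66=301 → 769/1070 = 0.71869
Macro-precision = mean = (0.51234 + 0.74417 + 0.73179 + 0.30451 + 0.71869) / 5 = 0.6023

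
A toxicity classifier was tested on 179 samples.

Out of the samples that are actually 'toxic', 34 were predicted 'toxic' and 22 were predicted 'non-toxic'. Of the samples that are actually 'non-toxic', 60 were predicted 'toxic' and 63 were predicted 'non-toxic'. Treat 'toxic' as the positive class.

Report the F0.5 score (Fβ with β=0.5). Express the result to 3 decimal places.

0.394

Fβ = (1+β²)·TP / ((1+β²)·TP + β²·FN + FP), with β²=1/4
= 1.25·34 / (1.25·34 + 0.25·22 + 60) = 0.394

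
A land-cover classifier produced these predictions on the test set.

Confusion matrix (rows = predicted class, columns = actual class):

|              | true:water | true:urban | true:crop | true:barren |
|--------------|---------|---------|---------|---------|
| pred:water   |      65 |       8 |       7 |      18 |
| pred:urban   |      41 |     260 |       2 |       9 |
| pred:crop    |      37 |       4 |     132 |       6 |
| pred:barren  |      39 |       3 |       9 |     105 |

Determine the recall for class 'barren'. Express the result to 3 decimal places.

0.761

Treat 'barren' as positive and all other classes as negative.
recall = TP/(TP+FN).
barren: TP=105, FN=18+9+6=33 → 105/138 = 0.7609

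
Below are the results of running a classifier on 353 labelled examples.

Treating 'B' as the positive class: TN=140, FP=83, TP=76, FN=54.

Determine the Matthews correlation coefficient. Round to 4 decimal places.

0.2059

MCC = (TP·TN − FP·FN) / √((TP+FP)(TP+FN)(TN+FP)(TN+FN))
Numerator = 76·140 − 83·54 = 6158
Denominator = √(159·130·223·194) = √894225540 = 29903.6041
MCC = 6158 / 29903.6041 = 0.2059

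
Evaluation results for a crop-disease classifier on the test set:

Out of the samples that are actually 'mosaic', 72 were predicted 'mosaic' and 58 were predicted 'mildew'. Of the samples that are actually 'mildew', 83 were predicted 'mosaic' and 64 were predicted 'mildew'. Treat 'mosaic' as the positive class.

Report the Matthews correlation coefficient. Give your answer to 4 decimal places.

-0.0108

MCC = (TP·TN − FP·FN) / √((TP+FP)(TP+FN)(TN+FP)(TN+FN))
Numerator = 72·64 − 83·58 = -206
Denominator = √(155·130·147·122) = √361370100 = 19009.7370
MCC = -206 / 19009.7370 = -0.0108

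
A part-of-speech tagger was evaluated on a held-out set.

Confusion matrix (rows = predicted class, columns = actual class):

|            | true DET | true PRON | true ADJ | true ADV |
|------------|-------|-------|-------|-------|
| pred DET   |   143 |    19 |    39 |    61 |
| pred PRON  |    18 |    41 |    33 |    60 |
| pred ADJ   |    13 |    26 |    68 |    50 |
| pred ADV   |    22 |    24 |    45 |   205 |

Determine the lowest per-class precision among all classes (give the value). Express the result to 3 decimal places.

0.270

Per-class precision (TP/(TP+FP)):
  DET: TP=143, FP=19+39+61=119 → 143/262 = 0.5458
  PRON: TP=41, FP=18+33+60=111 → 41/152 = 0.2697
  ADJ: TP=68, FP=13+26+50=89 → 68/157 = 0.4331
  ADV: TP=205, FP=22+24+45=91 → 205/296 = 0.6926
Lowest is class 'PRON' with precision = 0.270.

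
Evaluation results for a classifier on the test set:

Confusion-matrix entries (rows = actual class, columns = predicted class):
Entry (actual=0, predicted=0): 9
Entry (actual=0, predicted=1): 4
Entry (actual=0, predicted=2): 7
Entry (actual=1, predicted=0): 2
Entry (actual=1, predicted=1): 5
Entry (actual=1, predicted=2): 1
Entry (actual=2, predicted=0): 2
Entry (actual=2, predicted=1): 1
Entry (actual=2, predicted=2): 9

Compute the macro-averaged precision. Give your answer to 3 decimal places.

Per-class precision (TP/(TP+FP)):
  0: TP=9, FP=2+2=4 → 9/13 = 0.6923
  1: TP=5, FP=4+1=5 → 5/10 = 0.5000
  2: TP=9, FP=7+1=8 → 9/17 = 0.5294
Macro-precision = mean = (0.6923 + 0.5000 + 0.5294) / 3 = 0.574

0.574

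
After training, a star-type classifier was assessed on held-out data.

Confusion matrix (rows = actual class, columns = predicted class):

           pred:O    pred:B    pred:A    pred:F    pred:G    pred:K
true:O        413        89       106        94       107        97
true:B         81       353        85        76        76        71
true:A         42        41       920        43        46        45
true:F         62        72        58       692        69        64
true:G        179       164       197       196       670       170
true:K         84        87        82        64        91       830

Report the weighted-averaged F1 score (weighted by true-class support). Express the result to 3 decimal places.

Per-class F1 score (2·TP/(2·TP+FP+FN)):
  O: TP=413, FP=81+42+62+179+84=448, FN=89+106+94+107+97=493 → 826/1767 = 0.4675
  B: TP=353, FP=89+41+72+164+87=453, FN=81+85+76+76+71=389 → 706/1548 = 0.4561
  A: TP=920, FP=106+85+58+197+82=528, FN=42+41+43+46+45=217 → 1840/2585 = 0.7118
  F: TP=692, FP=94+76+43+196+64=473, FN=62+72+58+69+64=325 → 1384/2182 = 0.6343
  G: TP=670, FP=107+76+46+69+91=389, FN=179+164+197+196+170=906 → 1340/2635 = 0.5085
  K: TP=830, FP=97+71+45+64+170=447, FN=84+87+82+64+91=408 → 1660/2515 = 0.6600
Weighted-F1 score = Σ (supportᵢ/N)·F1 scoreᵢ with N=6616: (906/6616)·0.4675 + (742/6616)·0.4561 + (1137/6616)·0.7118 + (1017/6616)·0.6343 + (1576/6616)·0.5085 + (1238/6616)·0.6600 = 0.580

0.580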